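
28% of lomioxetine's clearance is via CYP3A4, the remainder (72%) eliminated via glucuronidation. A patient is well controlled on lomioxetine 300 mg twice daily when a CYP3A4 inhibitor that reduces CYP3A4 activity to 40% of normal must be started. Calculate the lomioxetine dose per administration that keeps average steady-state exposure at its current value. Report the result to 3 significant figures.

The CYP3A4 pathway (28% of clearance) drops to 0.4× activity: 0.28 × 0.4 = 0.112.
The remaining 72% of clearance is unaffected.
CL_new/CL_old = 0.112 + 0.72 = 0.832.
To maintain the same steady-state level, dose must scale with clearance: new dose = 300 × 0.832 = 250 mg.

250 mg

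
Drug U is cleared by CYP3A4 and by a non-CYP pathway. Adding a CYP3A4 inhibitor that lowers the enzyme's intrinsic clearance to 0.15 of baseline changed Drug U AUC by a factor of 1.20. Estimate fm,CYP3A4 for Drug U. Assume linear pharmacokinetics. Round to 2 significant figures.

0.20

Let x = fm,CYP3A4. Because AUC ∝ 1/CL, relative clearance fell to 1/1.20 = 0.8333.
Only the CYP3A4 route changed, so 0.8333 = x·0.15 + (1 − x), giving x = 0.20.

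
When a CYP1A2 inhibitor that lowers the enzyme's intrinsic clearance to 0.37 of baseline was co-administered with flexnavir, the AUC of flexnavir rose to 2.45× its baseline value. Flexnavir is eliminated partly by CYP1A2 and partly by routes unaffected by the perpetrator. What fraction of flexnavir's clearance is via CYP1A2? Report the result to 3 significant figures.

0.939

CL'/CL = 1 / 2.45 = 0.4082
0.37·fm + (1 − fm) = 0.4082
fm = (0.4082 − 1) / (0.37 − 1) = 0.939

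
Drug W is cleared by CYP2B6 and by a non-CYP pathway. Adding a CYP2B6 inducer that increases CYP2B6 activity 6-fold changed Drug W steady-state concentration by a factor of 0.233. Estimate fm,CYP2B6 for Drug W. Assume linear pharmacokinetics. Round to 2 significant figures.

Call the CYP2B6 fraction fm. After the interaction, CL_new/CL_old = fm × 6 + (1 − fm).
Steady-state concentration ratio = 1 / (new CL fraction), so new CL fraction = 1 / 0.233 = 4.292.
fm × 6 + 1 − fm = 4.292  ⇒  fm × (6 − 1) = 3.292  ⇒  fm = 0.66.

0.66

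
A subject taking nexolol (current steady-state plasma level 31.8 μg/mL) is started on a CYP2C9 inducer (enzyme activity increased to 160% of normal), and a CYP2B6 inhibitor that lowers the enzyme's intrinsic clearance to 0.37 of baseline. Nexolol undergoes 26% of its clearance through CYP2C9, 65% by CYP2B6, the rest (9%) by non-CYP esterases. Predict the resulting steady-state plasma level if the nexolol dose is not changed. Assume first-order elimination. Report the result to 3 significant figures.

42.6 μg/mL

The CYP2C9 pathway (26% of clearance) rises to 1.6× activity: 0.26 × 1.6 = 0.416.
The CYP2B6 pathway (65% of clearance) is reduced to 0.37× activity: 0.65 × 0.37 = 0.2405.
The remaining 9% of clearance is unaffected.
Relative clearance = 0.416 + 0.2405 + 0.09 = 0.7465.
New steady-state plasma level = 31.8 / 0.7465 = 42.6 μg/mL (concentration scales inversely with clearance).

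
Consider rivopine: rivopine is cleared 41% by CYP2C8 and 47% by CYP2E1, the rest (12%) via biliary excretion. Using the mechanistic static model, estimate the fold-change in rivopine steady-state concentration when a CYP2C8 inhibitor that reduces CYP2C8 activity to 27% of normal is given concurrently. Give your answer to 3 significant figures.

1.43

The CYP2C8 pathway (41% of clearance) falls to 0.27× activity: 0.41 × 0.27 = 0.1107.
CYP2E1 (47%) and the residual 12% are unaffected.
New clearance relative to baseline: 0.1107 + 0.47 + 0.12 = 0.7007.
Steady-state concentration is inversely proportional to clearance, so the fold-change is 1 / 0.7007 = 1.43.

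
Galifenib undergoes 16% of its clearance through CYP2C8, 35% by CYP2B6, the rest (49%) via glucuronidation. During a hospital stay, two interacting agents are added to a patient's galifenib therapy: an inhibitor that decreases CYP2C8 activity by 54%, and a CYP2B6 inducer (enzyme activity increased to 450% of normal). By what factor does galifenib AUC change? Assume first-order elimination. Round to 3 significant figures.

The CYP2C8 pathway (16% of clearance) is reduced to 0.46× activity: 0.16 × 0.46 = 0.0736.
The CYP2B6 pathway (35% of clearance) increases to 4.5× activity: 0.35 × 4.5 = 1.575.
Non-CYP routes (49%) are unchanged.
Relative clearance = 0.0736 + 1.575 + 0.49 = 2.1386.
AUC ∝ 1/CL: fold-change = 1 / 2.1386 = 0.468.

0.468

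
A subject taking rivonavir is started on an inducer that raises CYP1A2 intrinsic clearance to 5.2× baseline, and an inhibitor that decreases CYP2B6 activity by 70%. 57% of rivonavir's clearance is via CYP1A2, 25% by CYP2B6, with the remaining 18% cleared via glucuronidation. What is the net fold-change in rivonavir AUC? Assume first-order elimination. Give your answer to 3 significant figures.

CYP1A2: 0.57 × 5.2 = 2.964
CYP2B6: 0.25 × 0.3 = 0.075
Other: 0.18 (unchanged)
CL_new/CL_old = 2.964 + 0.075 + 0.18 = 3.219.
Net AUC ratio = 1 / 3.219 = 0.311.

0.311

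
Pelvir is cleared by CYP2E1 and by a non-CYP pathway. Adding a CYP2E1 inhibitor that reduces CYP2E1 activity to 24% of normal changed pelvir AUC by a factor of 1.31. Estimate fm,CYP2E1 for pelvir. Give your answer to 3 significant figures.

0.311

Write x for the fraction cleared via CYP2E1. The observed AUC change means clearance fell to 1/1.31 = 0.7634 of baseline.
Only the CYP2E1 route changed, so 0.7634 = x·0.24 + (1 − x), giving x = 0.311.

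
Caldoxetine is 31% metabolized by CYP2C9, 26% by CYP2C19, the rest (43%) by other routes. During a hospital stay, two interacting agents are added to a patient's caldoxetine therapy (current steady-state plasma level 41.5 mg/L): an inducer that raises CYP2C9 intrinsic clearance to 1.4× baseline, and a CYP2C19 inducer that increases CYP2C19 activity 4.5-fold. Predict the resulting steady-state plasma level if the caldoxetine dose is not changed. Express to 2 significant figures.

20 mg/L

The CYP2C9 pathway (31% of clearance) rises to 1.4× activity: 0.31 × 1.4 = 0.434.
The CYP2C19 pathway (26% of clearance) increases to 4.5× activity: 0.26 × 4.5 = 1.17.
Non-CYP routes (43%) are unchanged.
CL_new/CL_old = 0.434 + 1.17 + 0.43 = 2.034.
New steady-state plasma level = 41.5 / 2.034 = 20 mg/L (concentration scales inversely with clearance).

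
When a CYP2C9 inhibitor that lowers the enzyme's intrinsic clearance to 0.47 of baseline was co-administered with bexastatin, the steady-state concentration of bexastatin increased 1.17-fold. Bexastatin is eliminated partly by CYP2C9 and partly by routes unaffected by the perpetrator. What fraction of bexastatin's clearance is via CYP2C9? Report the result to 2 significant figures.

0.27

Write x for the fraction cleared via CYP2C9. The observed steady-state concentration change means clearance fell to 1/1.17 = 0.8547 of baseline.
Setting x·0.47 + (1 − x) = 0.8547 and solving: x = (0.8547 − 1)/(0.47 − 1) = 0.27.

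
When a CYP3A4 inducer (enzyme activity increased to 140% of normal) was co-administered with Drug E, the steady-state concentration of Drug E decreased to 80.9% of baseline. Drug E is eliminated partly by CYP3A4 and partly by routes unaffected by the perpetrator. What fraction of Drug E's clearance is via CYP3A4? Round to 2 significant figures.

0.59

CL'/CL = 1 / 0.809 = 1.236
1.4·fm + (1 − fm) = 1.236
fm = (1.236 − 1) / (1.4 − 1) = 0.59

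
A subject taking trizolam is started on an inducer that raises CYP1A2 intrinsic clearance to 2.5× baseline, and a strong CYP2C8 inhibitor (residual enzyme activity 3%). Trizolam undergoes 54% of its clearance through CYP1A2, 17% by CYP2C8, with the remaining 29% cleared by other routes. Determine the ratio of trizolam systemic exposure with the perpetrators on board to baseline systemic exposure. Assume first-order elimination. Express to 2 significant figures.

The CYP1A2 pathway (54% of clearance) rises to 2.5× activity: 0.54 × 2.5 = 1.35.
The CYP2C8 pathway (17% of clearance) is reduced to 0.03× activity: 0.17 × 0.03 = 0.0051.
The remaining 29% of clearance is unaffected.
New clearance relative to baseline: 1.35 + 0.0051 + 0.29 = 1.6451.
Systemic exposure ∝ 1/CL: fold-change = 1 / 1.6451 = 0.61.

0.61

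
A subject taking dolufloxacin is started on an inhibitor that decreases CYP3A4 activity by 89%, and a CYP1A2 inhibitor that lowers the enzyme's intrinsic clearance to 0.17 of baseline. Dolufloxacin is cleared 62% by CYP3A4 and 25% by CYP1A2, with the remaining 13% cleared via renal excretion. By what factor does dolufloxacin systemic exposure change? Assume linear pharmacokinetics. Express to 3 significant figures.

4.15

The CYP3A4 pathway (62% of clearance) is reduced to 0.11× activity: 0.62 × 0.11 = 0.0682.
The CYP1A2 pathway (25% of clearance) drops to 0.17× activity: 0.25 × 0.17 = 0.0425.
The remaining 13% of clearance is unaffected.
Relative clearance = 0.0682 + 0.0425 + 0.13 = 0.2407.
Because systemic exposure varies inversely with clearance, the combined effect is 1 / 0.2407 = 4.15.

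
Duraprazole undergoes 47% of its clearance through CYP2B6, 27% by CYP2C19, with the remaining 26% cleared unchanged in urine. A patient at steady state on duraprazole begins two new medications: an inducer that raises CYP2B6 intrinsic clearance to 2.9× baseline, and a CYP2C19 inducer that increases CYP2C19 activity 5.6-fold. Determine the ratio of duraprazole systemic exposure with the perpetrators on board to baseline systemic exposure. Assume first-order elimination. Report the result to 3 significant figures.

0.319

The CYP2B6 pathway (47% of clearance) is boosted to 2.9× activity: 0.47 × 2.9 = 1.363.
The CYP2C19 pathway (27% of clearance) increases to 5.6× activity: 0.27 × 5.6 = 1.512.
The remaining 26% of clearance is unaffected.
CL_new/CL_old = 1.363 + 1.512 + 0.26 = 3.135.
Net systemic exposure ratio = 1 / 3.135 = 0.319.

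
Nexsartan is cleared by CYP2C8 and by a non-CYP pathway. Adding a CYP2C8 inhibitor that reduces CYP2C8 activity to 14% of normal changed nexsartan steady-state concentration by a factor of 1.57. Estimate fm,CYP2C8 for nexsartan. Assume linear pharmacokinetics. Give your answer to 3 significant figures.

CL'/CL = 1 / 1.57 = 0.6369
0.14·fm + (1 − fm) = 0.6369
fm = (0.6369 − 1) / (0.14 − 1) = 0.422

0.422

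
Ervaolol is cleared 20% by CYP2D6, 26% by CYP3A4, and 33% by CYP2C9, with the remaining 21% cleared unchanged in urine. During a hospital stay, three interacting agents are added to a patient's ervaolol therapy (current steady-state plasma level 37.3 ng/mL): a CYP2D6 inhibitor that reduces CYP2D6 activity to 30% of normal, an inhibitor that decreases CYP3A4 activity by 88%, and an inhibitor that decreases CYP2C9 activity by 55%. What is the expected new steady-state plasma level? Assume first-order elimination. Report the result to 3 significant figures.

The CYP2D6 pathway (20% of clearance) drops to 0.3× activity: 0.2 × 0.3 = 0.06.
The CYP3A4 pathway (26% of clearance) drops to 0.12× activity: 0.26 × 0.12 = 0.0312.
The CYP2C9 pathway (33% of clearance) drops to 0.45× activity: 0.33 × 0.45 = 0.1485.
Non-CYP routes (21%) are unchanged.
Relative clearance = 0.06 + 0.0312 + 0.1485 + 0.21 = 0.4497.
Steady-state plasma level ∝ 1/CL: new value = 37.3 / 0.4497 = 82.9 ng/mL.

82.9 ng/mL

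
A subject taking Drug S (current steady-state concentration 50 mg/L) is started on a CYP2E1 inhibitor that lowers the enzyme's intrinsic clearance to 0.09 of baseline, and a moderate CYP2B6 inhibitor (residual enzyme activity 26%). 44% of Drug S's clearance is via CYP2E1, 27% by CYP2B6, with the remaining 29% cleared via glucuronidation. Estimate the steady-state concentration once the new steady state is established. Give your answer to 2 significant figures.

1.3 × 10² mg/L

The CYP2E1 pathway (44% of clearance) is reduced to 0.09× activity: 0.44 × 0.09 = 0.0396.
The CYP2B6 pathway (27% of clearance) drops to 0.26× activity: 0.27 × 0.26 = 0.0702.
Non-CYP routes (29%) are unchanged.
CL_new/CL_old = 0.0396 + 0.0702 + 0.29 = 0.3998.
Dividing the baseline by the relative clearance: 50 / 0.3998 = 1.3 × 10² mg/L.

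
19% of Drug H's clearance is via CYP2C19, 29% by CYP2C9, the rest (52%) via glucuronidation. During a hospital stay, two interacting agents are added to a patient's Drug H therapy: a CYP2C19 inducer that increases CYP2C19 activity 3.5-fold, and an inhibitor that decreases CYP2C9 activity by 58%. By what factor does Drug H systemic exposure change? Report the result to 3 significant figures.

0.765

The CYP2C19 pathway (19% of clearance) increases to 3.5× activity: 0.19 × 3.5 = 0.665.
The CYP2C9 pathway (29% of clearance) falls to 0.42× activity: 0.29 × 0.42 = 0.1218.
The remaining 52% of clearance is unaffected.
CL_new/CL_old = 0.665 + 0.1218 + 0.52 = 1.3068.
Systemic exposure ∝ 1/CL: fold-change = 1 / 1.3068 = 0.765.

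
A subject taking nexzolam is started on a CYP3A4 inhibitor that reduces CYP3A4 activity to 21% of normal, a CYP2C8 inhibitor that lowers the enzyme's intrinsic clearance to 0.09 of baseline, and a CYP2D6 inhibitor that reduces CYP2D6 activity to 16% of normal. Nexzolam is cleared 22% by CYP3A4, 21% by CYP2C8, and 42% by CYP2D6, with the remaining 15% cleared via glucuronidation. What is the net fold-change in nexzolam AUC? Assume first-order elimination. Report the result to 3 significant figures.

The CYP3A4 pathway (22% of clearance) drops to 0.21× activity: 0.22 × 0.21 = 0.0462.
The CYP2C8 pathway (21% of clearance) is reduced to 0.09× activity: 0.21 × 0.09 = 0.0189.
The CYP2D6 pathway (42% of clearance) drops to 0.16× activity: 0.42 × 0.16 = 0.0672.
Non-CYP routes (15%) are unchanged.
CL_new/CL_old = 0.0462 + 0.0189 + 0.0672 + 0.15 = 0.2823.
Because AUC varies inversely with clearance, the combined effect is 1 / 0.2823 = 3.54.

3.54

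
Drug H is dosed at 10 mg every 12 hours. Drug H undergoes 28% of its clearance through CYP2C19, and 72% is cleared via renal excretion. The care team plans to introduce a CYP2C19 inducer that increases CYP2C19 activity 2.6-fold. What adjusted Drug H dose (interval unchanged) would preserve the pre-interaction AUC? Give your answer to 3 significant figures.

14.5 mg

CYP2C19: 0.28 × 2.6 = 0.728
Other: 0.72 (unchanged)
CL_new/CL_old = 0.728 + 0.72 = 1.448.
Exposure is unchanged when dose changes in proportion to clearance. New dose = 10 mg × 1.448 = 14.5 mg.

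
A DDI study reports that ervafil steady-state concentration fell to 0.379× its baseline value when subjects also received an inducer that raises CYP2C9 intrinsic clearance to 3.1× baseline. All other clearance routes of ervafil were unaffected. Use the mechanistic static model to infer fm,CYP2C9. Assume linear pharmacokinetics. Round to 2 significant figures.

CL'/CL = 1 / 0.379 = 2.639
3.1·fm + (1 − fm) = 2.639
fm = (2.639 − 1) / (3.1 − 1) = 0.78

0.78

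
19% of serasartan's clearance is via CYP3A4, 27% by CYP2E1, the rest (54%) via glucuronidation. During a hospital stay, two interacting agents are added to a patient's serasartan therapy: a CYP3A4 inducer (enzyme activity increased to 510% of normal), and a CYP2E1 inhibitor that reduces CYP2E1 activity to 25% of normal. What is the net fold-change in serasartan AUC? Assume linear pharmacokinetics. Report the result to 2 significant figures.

CYP3A4: 0.19 × 5.1 = 0.969
CYP2E1: 0.27 × 0.25 = 0.0675
Other: 0.54 (unchanged)
CL_new/CL_old = 0.969 + 0.0675 + 0.54 = 1.5765.
AUC ∝ 1/CL: fold-change = 1 / 1.5765 = 0.63.

0.63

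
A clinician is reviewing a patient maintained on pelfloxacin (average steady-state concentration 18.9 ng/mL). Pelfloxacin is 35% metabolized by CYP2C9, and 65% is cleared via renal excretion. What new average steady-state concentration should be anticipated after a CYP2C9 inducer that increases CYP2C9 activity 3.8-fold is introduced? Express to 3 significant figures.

9.55 ng/mL

The CYP2C9 pathway (35% of clearance) is boosted to 3.8× activity: 0.35 × 3.8 = 1.33.
The remaining 65% of clearance is unaffected.
Relative clearance = 1.33 + 0.65 = 1.98.
Average steady-state concentration ∝ 1/CL, so new value = 18.9 / 1.98 = 9.55 ng/mL.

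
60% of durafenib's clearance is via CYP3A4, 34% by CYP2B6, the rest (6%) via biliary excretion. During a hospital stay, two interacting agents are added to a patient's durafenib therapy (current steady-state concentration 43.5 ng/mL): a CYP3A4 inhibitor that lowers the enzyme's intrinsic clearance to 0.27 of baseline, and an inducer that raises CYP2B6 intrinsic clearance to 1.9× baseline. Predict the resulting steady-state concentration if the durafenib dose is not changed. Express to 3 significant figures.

The CYP3A4 pathway (60% of clearance) falls to 0.27× activity: 0.6 × 0.27 = 0.162.
The CYP2B6 pathway (34% of clearance) is boosted to 1.9× activity: 0.34 × 1.9 = 0.646.
The remaining 6% of clearance is unaffected.
CL_new/CL_old = 0.162 + 0.646 + 0.06 = 0.868.
Steady-state concentration ∝ 1/CL: new value = 43.5 / 0.868 = 50.1 ng/mL.

50.1 ng/mL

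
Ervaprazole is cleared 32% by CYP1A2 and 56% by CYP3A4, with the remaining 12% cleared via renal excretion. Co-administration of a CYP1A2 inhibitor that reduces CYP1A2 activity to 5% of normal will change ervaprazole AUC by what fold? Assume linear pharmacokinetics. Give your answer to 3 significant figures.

1.44

The CYP1A2 pathway (32% of clearance) falls to 0.05× activity: 0.32 × 0.05 = 0.016.
CYP3A4 (56%) and the residual 12% are unaffected.
New clearance relative to baseline: 0.016 + 0.56 + 0.12 = 0.696.
AUC is inversely proportional to clearance, so the fold-change is 1 / 0.696 = 1.44.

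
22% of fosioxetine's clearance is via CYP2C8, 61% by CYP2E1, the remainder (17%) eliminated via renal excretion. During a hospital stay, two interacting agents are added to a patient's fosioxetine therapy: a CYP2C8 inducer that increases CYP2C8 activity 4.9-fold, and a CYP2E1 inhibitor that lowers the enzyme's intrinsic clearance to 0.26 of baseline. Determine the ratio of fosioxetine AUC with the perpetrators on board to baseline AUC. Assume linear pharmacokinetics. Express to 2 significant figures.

The CYP2C8 pathway (22% of clearance) rises to 4.9× activity: 0.22 × 4.9 = 1.078.
The CYP2E1 pathway (61% of clearance) drops to 0.26× activity: 0.61 × 0.26 = 0.1586.
The remaining 17% of clearance is unaffected.
CL_new/CL_old = 1.078 + 0.1586 + 0.17 = 1.4066.
Because AUC varies inversely with clearance, the combined effect is 1 / 1.4066 = 0.71.

0.71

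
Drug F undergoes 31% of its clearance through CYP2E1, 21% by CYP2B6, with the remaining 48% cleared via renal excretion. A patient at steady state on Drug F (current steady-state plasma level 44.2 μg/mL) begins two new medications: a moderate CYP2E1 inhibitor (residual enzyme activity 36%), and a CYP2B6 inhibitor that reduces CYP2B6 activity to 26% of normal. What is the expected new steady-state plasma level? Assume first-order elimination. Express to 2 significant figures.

CYP2E1: 0.31 × 0.36 = 0.1116
CYP2B6: 0.21 × 0.26 = 0.0546
Other: 0.48 (unchanged)
Relative clearance = 0.1116 + 0.0546 + 0.48 = 0.6462.
Dividing the baseline by the relative clearance: 44.2 / 0.6462 = 68 μg/mL.

68 μg/mL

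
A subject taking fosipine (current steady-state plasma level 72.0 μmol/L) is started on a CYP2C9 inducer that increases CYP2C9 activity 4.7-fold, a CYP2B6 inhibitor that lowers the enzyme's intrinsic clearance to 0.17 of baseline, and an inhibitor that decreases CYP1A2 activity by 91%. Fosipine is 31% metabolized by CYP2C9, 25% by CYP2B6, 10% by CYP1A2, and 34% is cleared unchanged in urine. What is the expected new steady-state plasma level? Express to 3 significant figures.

The CYP2C9 pathway (31% of clearance) rises to 4.7× activity: 0.31 × 4.7 = 1.457.
The CYP2B6 pathway (25% of clearance) drops to 0.17× activity: 0.25 × 0.17 = 0.0425.
The CYP1A2 pathway (10% of clearance) drops to 0.09× activity: 0.1 × 0.09 = 0.009.
Non-CYP routes (34%) are unchanged.
Relative clearance = 1.457 + 0.0425 + 0.009 + 0.34 = 1.8485.
Dividing the baseline by the relative clearance: 72.0 / 1.8485 = 39.0 μmol/L.

39.0 μmol/L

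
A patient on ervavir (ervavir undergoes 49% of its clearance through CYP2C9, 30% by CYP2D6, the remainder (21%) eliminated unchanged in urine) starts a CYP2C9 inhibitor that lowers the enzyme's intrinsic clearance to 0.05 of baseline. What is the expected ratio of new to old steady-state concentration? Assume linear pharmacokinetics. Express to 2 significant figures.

The CYP2C9 pathway (49% of clearance) drops to 0.05× activity: 0.49 × 0.05 = 0.0245.
CYP2D6 (30%) and the residual 21% are unaffected.
New clearance relative to baseline: 0.0245 + 0.3 + 0.21 = 0.5345.
Steady-state concentration is inversely proportional to clearance, so the fold-change is 1 / 0.5345 = 1.9.

1.9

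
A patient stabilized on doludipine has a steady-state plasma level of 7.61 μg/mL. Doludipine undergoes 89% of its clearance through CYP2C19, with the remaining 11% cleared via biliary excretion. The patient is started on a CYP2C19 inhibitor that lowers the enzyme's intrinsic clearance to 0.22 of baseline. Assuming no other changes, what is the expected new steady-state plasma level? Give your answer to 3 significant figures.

CYP2C19: 0.89 × 0.22 = 0.1958
Other: 0.11 (unchanged)
CL_new/CL_old = 0.1958 + 0.11 = 0.3058.
Steady-state plasma level ∝ 1/CL, so new value = 7.61 / 0.3058 = 24.9 μg/mL.

24.9 μg/mL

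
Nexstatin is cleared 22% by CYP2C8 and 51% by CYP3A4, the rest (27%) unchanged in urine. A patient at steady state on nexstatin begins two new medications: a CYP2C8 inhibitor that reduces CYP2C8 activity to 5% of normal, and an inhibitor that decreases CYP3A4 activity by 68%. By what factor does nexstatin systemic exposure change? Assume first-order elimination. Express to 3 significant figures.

The CYP2C8 pathway (22% of clearance) is reduced to 0.05× activity: 0.22 × 0.05 = 0.011.
The CYP3A4 pathway (51% of clearance) is reduced to 0.32× activity: 0.51 × 0.32 = 0.1632.
The remaining 27% of clearance is unaffected.
Relative clearance = 0.011 + 0.1632 + 0.27 = 0.4442.
Net systemic exposure ratio = 1 / 0.4442 = 2.25.

2.25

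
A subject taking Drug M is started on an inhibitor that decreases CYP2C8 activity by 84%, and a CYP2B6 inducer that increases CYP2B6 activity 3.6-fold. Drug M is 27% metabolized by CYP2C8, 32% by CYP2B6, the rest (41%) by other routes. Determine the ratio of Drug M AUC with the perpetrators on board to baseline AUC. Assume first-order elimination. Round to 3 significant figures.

0.623

CYP2C8: 0.27 × 0.16 = 0.0432
CYP2B6: 0.32 × 3.6 = 1.152
Other: 0.41 (unchanged)
New clearance relative to baseline: 0.0432 + 1.152 + 0.41 = 1.6052.
Net AUC ratio = 1 / 1.6052 = 0.623.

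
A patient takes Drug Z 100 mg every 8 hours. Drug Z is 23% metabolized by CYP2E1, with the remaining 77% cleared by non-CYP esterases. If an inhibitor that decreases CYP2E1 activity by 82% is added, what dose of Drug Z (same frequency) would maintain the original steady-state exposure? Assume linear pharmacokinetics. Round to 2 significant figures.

The CYP2E1 pathway (23% of clearance) drops to 0.18× activity: 0.23 × 0.18 = 0.0414.
Non-CYP routes (77%) are unchanged.
New clearance relative to baseline: 0.0414 + 0.77 = 0.8114.
To maintain the same steady-state level, dose must scale with clearance: new dose = 100 × 0.8114 = 81 mg.

81 mg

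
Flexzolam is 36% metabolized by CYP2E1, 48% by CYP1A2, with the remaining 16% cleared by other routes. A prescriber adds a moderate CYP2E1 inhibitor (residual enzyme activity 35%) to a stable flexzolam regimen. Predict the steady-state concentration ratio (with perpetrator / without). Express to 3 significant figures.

1.31

The CYP2E1 pathway (36% of clearance) is reduced to 0.35× activity: 0.36 × 0.35 = 0.126.
CYP1A2 (48%) and the residual 16% are unaffected.
CL_new/CL_old = 0.126 + 0.48 + 0.16 = 0.766.
Steady-state concentration is inversely proportional to clearance, so the fold-change is 1 / 0.766 = 1.31.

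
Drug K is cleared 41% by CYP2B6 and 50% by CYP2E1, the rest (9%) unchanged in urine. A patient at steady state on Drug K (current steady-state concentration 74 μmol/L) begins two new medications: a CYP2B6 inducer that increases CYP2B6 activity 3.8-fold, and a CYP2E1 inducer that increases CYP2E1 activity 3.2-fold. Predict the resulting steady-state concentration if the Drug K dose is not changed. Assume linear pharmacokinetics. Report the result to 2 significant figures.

23 μmol/L

The CYP2B6 pathway (41% of clearance) rises to 3.8× activity: 0.41 × 3.8 = 1.558.
The CYP2E1 pathway (50% of clearance) rises to 3.2× activity: 0.5 × 3.2 = 1.6.
Non-CYP routes (9%) are unchanged.
New clearance relative to baseline: 1.558 + 1.6 + 0.09 = 3.248.
Dividing the baseline by the relative clearance: 74 / 3.248 = 23 μmol/L.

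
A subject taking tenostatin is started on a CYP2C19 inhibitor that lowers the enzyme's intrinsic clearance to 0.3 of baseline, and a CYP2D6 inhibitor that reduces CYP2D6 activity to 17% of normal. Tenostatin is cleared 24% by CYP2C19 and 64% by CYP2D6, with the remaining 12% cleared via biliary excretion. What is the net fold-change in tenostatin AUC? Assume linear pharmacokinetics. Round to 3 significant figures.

3.32

CYP2C19: 0.24 × 0.3 = 0.072
CYP2D6: 0.64 × 0.17 = 0.1088
Other: 0.12 (unchanged)
Relative clearance = 0.072 + 0.1088 + 0.12 = 0.3008.
Net AUC ratio = 1 / 0.3008 = 3.32.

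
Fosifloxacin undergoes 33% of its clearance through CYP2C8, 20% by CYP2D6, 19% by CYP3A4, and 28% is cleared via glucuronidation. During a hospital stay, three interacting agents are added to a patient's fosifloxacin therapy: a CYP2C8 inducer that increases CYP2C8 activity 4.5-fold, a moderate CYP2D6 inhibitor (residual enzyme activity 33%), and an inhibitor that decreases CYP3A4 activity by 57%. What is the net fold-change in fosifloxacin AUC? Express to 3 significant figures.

The CYP2C8 pathway (33% of clearance) increases to 4.5× activity: 0.33 × 4.5 = 1.485.
The CYP2D6 pathway (20% of clearance) is reduced to 0.33× activity: 0.2 × 0.33 = 0.066.
The CYP3A4 pathway (19% of clearance) is reduced to 0.43× activity: 0.19 × 0.43 = 0.0817.
Non-CYP routes (28%) are unchanged.
New clearance relative to baseline: 1.485 + 0.066 + 0.0817 + 0.28 = 1.9127.
Because AUC varies inversely with clearance, the combined effect is 1 / 1.9127 = 0.523.

0.523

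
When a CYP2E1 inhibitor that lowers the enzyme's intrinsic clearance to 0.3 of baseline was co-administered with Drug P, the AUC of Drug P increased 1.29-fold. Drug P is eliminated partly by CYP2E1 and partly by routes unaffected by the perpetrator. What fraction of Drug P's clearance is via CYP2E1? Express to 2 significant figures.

0.32

CL'/CL = 1 / 1.29 = 0.7752
0.3·fm + (1 − fm) = 0.7752
fm = (0.7752 − 1) / (0.3 − 1) = 0.32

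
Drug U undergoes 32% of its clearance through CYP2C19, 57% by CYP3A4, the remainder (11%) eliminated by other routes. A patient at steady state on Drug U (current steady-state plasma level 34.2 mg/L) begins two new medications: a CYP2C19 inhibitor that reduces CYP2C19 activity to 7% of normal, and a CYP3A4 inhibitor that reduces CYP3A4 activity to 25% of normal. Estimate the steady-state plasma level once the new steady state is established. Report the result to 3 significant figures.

The CYP2C19 pathway (32% of clearance) drops to 0.07× activity: 0.32 × 0.07 = 0.0224.
The CYP3A4 pathway (57% of clearance) is reduced to 0.25× activity: 0.57 × 0.25 = 0.1425.
Non-CYP routes (11%) are unchanged.
Relative clearance = 0.0224 + 0.1425 + 0.11 = 0.2749.
Steady-state plasma level ∝ 1/CL: new value = 34.2 / 0.2749 = 124 mg/L.

124 mg/L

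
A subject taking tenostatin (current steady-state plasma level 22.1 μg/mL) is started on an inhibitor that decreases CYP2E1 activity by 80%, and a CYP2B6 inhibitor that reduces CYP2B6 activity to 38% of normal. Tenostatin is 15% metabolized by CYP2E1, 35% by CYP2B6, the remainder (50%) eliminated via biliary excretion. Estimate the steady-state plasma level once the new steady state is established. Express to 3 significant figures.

The CYP2E1 pathway (15% of clearance) falls to 0.2× activity: 0.15 × 0.2 = 0.03.
The CYP2B6 pathway (35% of clearance) is reduced to 0.38× activity: 0.35 × 0.38 = 0.133.
Non-CYP routes (50%) are unchanged.
Relative clearance = 0.03 + 0.133 + 0.5 = 0.663.
Steady-state plasma level ∝ 1/CL: new value = 22.1 / 0.663 = 33.3 μg/mL.

33.3 μg/mL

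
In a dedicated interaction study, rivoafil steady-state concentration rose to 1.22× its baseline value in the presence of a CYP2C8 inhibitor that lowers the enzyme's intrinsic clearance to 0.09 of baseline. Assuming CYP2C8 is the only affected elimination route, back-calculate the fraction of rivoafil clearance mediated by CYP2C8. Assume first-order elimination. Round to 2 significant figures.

Write x for the fraction cleared via CYP2C8. The observed steady-state concentration change means clearance fell to 1/1.22 = 0.8197 of baseline.
Only the CYP2C8 route changed, so 0.8197 = x·0.09 + (1 − x), giving x = 0.20.

0.20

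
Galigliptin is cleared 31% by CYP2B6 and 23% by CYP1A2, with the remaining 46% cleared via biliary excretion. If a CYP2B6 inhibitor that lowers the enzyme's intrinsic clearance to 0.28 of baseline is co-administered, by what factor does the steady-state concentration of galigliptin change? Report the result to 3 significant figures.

1.29

CYP2B6: 0.31 × 0.28 = 0.0868
CYP1A2: 0.23 (unchanged)
Other: 0.46 (unchanged)
CL_new/CL_old = 0.0868 + 0.23 + 0.46 = 0.7768.
Steady-state concentration is inversely proportional to clearance, so the fold-change is 1 / 0.7768 = 1.29.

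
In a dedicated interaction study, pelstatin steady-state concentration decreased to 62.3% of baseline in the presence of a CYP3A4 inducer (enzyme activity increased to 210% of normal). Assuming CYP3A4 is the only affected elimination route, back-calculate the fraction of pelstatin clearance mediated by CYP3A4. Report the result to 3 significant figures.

0.550

Write x for the fraction cleared via CYP3A4. The observed steady-state concentration change means clearance rose to 1/0.623 = 1.605 of baseline.
Setting x·2.1 + (1 − x) = 1.605 and solving: x = (1.605 − 1)/(2.1 − 1) = 0.550.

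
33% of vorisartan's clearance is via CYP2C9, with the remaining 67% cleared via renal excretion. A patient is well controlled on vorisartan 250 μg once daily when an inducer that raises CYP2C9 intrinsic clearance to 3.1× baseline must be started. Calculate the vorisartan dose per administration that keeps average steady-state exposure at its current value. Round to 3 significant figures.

423 μg

CYP2C9: 0.33 × 3.1 = 1.023
Other: 0.67 (unchanged)
Relative clearance = 1.023 + 0.67 = 1.693.
Exposure is unchanged when dose changes in proportion to clearance. New dose = 250 μg × 1.693 = 423 μg.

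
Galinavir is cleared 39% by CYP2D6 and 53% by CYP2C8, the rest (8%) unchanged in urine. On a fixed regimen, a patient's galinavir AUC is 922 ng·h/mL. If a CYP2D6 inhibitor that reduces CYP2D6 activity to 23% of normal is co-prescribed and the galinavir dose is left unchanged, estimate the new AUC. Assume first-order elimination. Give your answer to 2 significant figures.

The CYP2D6 pathway (39% of clearance) falls to 0.23× activity: 0.39 × 0.23 = 0.0897.
CYP2C8 (53%) and the residual 8% are unaffected.
New clearance relative to baseline: 0.0897 + 0.53 + 0.08 = 0.6997.
AUC ∝ 1/CL, so new value = 922 / 0.6997 = 1.3 × 10³ ng·h/mL.

1.3 × 10³ ng·h/mL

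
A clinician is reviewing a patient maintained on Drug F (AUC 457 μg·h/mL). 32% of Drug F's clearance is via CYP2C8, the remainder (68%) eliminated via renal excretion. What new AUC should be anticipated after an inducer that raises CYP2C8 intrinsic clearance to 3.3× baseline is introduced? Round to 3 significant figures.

263 μg·h/mL

The CYP2C8 pathway (32% of clearance) is boosted to 3.3× activity: 0.32 × 3.3 = 1.056.
Non-CYP routes (68%) are unchanged.
CL_new/CL_old = 1.056 + 0.68 = 1.736.
AUC ∝ 1/CL, so new value = 457 / 1.736 = 263 μg·h/mL.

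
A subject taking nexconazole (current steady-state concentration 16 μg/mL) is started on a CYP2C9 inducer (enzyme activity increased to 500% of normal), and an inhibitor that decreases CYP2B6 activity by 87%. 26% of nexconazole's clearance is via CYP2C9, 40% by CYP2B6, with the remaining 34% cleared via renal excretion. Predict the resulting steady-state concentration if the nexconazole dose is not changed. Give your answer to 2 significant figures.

9.5 μg/mL

The CYP2C9 pathway (26% of clearance) is boosted to 5× activity: 0.26 × 5 = 1.3.
The CYP2B6 pathway (40% of clearance) drops to 0.13× activity: 0.4 × 0.13 = 0.052.
The remaining 34% of clearance is unaffected.
CL_new/CL_old = 1.3 + 0.052 + 0.34 = 1.692.
New steady-state concentration = 16 / 1.692 = 9.5 μg/mL (concentration scales inversely with clearance).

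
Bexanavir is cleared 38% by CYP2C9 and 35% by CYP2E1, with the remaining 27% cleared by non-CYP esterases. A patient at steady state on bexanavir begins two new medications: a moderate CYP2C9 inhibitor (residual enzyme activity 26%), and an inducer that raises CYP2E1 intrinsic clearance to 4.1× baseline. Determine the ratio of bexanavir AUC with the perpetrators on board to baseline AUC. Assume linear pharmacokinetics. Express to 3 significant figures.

0.554

The CYP2C9 pathway (38% of clearance) falls to 0.26× activity: 0.38 × 0.26 = 0.0988.
The CYP2E1 pathway (35% of clearance) is boosted to 4.1× activity: 0.35 × 4.1 = 1.435.
Non-CYP routes (27%) are unchanged.
CL_new/CL_old = 0.0988 + 1.435 + 0.27 = 1.8038.
AUC ∝ 1/CL: fold-change = 1 / 1.8038 = 0.554.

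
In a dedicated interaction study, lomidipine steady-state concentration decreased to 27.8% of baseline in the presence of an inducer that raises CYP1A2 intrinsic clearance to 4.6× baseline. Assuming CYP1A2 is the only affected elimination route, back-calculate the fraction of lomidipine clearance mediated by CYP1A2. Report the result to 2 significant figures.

0.72

Write x for the fraction cleared via CYP1A2. The observed steady-state concentration change means clearance rose to 1/0.278 = 3.597 of baseline.
Only the CYP1A2 route changed, so 3.597 = x·4.6 + (1 − x), giving x = 0.72.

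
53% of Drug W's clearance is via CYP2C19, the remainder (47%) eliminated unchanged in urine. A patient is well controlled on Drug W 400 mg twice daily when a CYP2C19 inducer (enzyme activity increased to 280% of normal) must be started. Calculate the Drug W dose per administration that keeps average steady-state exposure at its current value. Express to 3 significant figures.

The CYP2C19 pathway (53% of clearance) rises to 2.8× activity: 0.53 × 2.8 = 1.484.
The remaining 47% of clearance is unaffected.
Relative clearance = 1.484 + 0.47 = 1.954.
Css,avg = (dose rate)/CL, so holding Css fixed requires dose ∝ CL: 400 × 1.954 = 782 mg.

782 mg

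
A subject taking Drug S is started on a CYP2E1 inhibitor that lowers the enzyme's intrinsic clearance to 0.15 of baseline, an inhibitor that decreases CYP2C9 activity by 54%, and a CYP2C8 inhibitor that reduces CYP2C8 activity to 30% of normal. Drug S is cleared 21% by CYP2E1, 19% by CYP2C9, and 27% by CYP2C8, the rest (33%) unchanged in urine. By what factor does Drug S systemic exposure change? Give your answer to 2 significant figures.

The CYP2E1 pathway (21% of clearance) is reduced to 0.15× activity: 0.21 × 0.15 = 0.0315.
The CYP2C9 pathway (19% of clearance) is reduced to 0.46× activity: 0.19 × 0.46 = 0.0874.
The CYP2C8 pathway (27% of clearance) is reduced to 0.3× activity: 0.27 × 0.3 = 0.081.
The remaining 33% of clearance is unaffected.
Relative clearance = 0.0315 + 0.0874 + 0.081 + 0.33 = 0.5299.
Net systemic exposure ratio = 1 / 0.5299 = 1.9.

1.9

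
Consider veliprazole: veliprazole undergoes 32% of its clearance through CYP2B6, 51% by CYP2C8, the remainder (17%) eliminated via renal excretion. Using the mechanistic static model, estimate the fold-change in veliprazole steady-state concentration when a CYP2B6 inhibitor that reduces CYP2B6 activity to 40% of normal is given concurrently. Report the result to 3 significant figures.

1.24

CYP2B6: 0.32 × 0.4 = 0.128
CYP2C8: 0.51 (unchanged)
Other: 0.17 (unchanged)
New clearance relative to baseline: 0.128 + 0.51 + 0.17 = 0.808.
Since steady-state concentration ∝ 1/CL, the ratio is 1 / 0.808 = 1.24.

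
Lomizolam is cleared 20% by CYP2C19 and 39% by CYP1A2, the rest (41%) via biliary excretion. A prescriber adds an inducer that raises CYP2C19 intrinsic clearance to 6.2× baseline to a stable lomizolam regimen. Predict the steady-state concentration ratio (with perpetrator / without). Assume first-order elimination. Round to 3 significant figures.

The CYP2C19 pathway (20% of clearance) increases to 6.2× activity: 0.2 × 6.2 = 1.24.
CYP1A2 (39%) and the residual 41% are unaffected.
Relative clearance = 1.24 + 0.39 + 0.41 = 2.04.
Steady-state concentration ratio = CL_old/CL_new = 1 / 2.04 = 0.490.

0.490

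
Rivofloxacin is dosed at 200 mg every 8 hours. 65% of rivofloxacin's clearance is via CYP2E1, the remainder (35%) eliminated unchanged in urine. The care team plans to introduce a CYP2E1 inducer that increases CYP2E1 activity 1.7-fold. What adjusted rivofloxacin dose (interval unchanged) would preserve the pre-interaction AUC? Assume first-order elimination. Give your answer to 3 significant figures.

CYP2E1: 0.65 × 1.7 = 1.105
Other: 0.35 (unchanged)
CL_new/CL_old = 1.105 + 0.35 = 1.455.
Css,avg = (dose rate)/CL, so holding Css fixed requires dose ∝ CL: 200 × 1.455 = 291 mg.

291 mg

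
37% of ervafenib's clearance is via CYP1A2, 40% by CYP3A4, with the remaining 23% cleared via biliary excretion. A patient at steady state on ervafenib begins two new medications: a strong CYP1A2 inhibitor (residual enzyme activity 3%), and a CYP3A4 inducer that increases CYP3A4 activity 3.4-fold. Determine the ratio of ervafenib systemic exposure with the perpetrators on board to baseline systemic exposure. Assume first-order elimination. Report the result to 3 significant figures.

CYP1A2: 0.37 × 0.03 = 0.0111
CYP3A4: 0.4 × 3.4 = 1.36
Other: 0.23 (unchanged)
Relative clearance = 0.0111 + 1.36 + 0.23 = 1.6011.
Because systemic exposure varies inversely with clearance, the combined effect is 1 / 1.6011 = 0.625.

0.625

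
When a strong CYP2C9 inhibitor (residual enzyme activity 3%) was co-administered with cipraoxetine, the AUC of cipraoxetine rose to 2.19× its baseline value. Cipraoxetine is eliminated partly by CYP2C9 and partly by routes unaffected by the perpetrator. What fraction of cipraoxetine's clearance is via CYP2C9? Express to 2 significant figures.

CL'/CL = 1 / 2.19 = 0.4566
0.03·fm + (1 − fm) = 0.4566
fm = (0.4566 − 1) / (0.03 − 1) = 0.56

0.56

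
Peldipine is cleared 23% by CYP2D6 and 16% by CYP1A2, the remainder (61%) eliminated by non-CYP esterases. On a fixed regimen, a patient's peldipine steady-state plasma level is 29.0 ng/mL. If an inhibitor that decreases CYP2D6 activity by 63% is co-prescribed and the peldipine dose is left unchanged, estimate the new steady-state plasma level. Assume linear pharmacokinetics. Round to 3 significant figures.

The CYP2D6 pathway (23% of clearance) drops to 0.37× activity: 0.23 × 0.37 = 0.0851.
CYP1A2 (16%) and the residual 61% are unaffected.
Relative clearance = 0.0851 + 0.16 + 0.61 = 0.8551.
New steady-state plasma level = baseline ÷ relative clearance = 29.0 / 0.8551 = 33.9 ng/mL.

33.9 ng/mL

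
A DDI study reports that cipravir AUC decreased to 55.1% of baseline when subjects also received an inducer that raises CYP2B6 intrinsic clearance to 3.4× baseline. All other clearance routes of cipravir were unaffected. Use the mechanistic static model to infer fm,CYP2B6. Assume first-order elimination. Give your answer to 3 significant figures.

CL'/CL = 1 / 0.551 = 1.815
3.4·fm + (1 − fm) = 1.815
fm = (1.815 − 1) / (3.4 − 1) = 0.340

0.340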